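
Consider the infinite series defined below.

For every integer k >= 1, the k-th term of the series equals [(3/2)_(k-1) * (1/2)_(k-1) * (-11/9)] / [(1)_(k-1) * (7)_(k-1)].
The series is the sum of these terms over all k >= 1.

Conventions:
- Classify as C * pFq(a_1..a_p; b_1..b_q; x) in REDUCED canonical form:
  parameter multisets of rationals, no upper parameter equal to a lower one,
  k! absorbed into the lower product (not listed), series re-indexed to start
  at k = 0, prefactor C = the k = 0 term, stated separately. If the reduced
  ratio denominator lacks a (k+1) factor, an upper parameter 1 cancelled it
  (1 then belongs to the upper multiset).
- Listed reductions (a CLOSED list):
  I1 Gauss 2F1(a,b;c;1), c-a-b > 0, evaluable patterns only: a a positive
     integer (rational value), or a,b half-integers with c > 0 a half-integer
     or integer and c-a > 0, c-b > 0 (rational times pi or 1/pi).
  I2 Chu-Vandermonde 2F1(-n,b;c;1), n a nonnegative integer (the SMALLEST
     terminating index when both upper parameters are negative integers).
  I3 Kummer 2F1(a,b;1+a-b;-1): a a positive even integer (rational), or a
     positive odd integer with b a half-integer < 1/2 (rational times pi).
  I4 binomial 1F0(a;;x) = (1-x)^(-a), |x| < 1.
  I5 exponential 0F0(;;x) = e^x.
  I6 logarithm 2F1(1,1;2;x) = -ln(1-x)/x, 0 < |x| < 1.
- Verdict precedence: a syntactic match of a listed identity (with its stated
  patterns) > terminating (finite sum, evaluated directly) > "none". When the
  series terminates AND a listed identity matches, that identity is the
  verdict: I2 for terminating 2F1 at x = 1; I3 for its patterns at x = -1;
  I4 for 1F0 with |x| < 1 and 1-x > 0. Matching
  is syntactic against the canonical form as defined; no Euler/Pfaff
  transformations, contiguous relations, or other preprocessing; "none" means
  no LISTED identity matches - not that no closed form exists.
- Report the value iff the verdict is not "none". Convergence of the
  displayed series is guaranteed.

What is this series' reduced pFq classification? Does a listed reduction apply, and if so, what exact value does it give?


This is -11/9 * 2F1(1/2, 3/2; 7; 1) in reduced canonical form. Verdict: the half-integer Gauss pattern (I1) applies (x = 1; upper {1/2, 3/2} half-integers, c = 7 in the evaluable pattern). Its exact value is (-262144/59535) / pi.

Structural cue: t_0 being -11/9, (1)_k (prefactor -11/9) is k! itself.
Ratio: r(k) = 1 * (k+1/2) (k+3/2) / [(k+7) (k+1)] - poly over poly, x = 1 from leading terms; C = -11/9 at k = 0.


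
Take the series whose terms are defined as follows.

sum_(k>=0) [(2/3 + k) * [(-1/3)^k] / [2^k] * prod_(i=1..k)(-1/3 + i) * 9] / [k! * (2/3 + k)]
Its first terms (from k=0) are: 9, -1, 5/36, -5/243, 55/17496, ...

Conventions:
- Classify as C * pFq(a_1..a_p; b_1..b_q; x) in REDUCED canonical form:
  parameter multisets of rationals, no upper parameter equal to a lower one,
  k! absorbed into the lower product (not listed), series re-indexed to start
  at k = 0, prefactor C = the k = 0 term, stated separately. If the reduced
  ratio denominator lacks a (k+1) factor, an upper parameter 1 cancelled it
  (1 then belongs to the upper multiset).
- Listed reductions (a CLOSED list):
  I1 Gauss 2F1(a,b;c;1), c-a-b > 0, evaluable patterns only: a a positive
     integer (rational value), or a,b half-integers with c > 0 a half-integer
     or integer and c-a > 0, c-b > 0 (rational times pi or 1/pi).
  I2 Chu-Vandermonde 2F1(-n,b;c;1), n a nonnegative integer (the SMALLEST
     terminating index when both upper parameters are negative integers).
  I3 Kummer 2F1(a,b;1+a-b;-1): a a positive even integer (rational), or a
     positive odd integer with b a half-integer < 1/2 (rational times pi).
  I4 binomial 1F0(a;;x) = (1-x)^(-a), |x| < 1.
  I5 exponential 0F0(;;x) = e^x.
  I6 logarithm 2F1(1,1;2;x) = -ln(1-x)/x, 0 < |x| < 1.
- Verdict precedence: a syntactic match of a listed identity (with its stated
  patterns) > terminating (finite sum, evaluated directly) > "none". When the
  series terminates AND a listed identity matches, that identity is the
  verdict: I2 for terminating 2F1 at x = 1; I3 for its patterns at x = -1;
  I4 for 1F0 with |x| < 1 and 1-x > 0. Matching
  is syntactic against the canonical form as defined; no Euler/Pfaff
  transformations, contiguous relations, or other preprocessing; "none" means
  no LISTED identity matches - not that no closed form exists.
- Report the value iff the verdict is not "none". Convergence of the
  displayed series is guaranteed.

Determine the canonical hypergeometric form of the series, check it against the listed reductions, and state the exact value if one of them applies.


x = -1/6 here; the reduced form reads 1F0, upper {2/3}, lower {-}, C = 9. Verdict at x = -1/6: the I4 binomial reduction matches (the 1F0 binomial series: exponent -2/3, x = -1/6). Hence: 9 * (7/6)^(-2/3).

Key step: with t_0 = 9, the factor k + 2/3 cancels (top and bottom), leaving C = 9, x = -1/6.
Term ratio: r(k) = (-1/6) * (k+2/3) / [(k+1)] - rational in k. x = (-1/6); t_0 = 9; negate the roots.


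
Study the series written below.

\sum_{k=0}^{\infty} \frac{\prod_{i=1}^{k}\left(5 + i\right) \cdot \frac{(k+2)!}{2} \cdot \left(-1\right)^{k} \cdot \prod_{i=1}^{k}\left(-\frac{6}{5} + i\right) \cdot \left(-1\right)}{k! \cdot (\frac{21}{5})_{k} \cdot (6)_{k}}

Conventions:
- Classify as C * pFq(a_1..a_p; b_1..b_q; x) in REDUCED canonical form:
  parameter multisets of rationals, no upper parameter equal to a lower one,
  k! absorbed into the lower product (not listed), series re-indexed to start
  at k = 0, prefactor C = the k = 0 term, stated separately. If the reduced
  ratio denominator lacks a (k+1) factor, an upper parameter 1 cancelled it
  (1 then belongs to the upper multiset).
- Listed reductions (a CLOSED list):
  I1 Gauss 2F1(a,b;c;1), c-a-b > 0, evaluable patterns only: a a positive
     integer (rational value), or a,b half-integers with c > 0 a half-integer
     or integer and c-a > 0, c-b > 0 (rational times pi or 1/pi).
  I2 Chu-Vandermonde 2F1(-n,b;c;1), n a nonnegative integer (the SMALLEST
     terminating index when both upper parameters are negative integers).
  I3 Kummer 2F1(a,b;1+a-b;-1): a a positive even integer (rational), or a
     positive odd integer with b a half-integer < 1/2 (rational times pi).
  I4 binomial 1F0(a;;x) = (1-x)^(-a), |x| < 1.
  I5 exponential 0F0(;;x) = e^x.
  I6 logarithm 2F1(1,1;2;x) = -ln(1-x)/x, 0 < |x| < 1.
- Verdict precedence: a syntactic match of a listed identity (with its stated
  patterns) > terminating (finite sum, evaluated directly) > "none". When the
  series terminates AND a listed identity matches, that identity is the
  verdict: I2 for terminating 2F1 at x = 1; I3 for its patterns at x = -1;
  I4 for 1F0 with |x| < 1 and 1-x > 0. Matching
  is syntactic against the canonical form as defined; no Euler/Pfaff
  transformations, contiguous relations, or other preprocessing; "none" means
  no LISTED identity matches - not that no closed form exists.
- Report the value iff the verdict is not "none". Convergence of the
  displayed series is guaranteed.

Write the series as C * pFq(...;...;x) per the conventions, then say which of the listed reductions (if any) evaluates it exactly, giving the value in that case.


Reduced: x = -1, 2F1, upper = {-\frac{1}{5}, 3}, lower = {\frac{21}{5}}, C = -1. Verdict: none - at argument -1 the multisets {-\frac{1}{5}, 3} ; {\frac{21}{5}} match no listed identity.

Key step: t_0 being -1, the factorial ratio (prefactor -1) (k+a-1)!/(a-1)! is a rising factorial (a)_k.
Step ratio: r(k) = -1 * (k-\frac{1}{5}) (k+3) / [(k+\frac{21}{5}) (k+1)] - rational; roots negated = parameters, x = -1, C = -1.


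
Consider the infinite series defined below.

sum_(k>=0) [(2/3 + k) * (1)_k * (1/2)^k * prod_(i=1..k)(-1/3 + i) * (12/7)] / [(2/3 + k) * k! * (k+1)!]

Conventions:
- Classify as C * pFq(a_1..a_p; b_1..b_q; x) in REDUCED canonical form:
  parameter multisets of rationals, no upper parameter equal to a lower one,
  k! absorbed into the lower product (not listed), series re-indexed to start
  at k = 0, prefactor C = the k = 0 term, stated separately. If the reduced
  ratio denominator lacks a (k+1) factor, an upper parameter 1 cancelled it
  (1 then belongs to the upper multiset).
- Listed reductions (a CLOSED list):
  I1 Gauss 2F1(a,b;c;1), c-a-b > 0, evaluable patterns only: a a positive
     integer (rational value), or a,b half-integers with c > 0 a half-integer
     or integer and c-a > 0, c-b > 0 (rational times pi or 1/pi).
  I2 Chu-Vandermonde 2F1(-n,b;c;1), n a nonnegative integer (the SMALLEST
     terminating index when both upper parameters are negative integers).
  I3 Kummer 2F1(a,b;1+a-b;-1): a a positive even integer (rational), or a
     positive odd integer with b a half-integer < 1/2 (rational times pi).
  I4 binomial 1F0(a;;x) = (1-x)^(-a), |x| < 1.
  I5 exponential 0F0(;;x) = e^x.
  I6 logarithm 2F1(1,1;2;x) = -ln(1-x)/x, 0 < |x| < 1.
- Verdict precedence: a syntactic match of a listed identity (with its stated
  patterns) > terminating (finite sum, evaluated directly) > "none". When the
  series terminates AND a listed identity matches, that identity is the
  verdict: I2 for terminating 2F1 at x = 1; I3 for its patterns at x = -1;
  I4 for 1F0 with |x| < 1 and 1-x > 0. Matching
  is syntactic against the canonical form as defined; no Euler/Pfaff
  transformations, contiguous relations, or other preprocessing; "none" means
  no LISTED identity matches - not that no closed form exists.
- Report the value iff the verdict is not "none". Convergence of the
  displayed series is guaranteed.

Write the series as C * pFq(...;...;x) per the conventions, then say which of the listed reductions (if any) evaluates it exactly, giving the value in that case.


This is 12/7 * 2F1(2/3, 1; 2; 1/2) in reduced canonical form. Verdict: none - at argument 1/2 the multisets {2/3, 1} ; {2} match no listed identity.

Key observation: from the first term 12/7: the factor k + 2/3 cancels (top and bottom), leaving C = 12/7.
Consecutive-term ratio: r(k) = (1/2) * (k+2/3) (k+1) / [(k+2) (k+1)] ; factor over Q: parameters, x = (1/2), and C = 12/7.


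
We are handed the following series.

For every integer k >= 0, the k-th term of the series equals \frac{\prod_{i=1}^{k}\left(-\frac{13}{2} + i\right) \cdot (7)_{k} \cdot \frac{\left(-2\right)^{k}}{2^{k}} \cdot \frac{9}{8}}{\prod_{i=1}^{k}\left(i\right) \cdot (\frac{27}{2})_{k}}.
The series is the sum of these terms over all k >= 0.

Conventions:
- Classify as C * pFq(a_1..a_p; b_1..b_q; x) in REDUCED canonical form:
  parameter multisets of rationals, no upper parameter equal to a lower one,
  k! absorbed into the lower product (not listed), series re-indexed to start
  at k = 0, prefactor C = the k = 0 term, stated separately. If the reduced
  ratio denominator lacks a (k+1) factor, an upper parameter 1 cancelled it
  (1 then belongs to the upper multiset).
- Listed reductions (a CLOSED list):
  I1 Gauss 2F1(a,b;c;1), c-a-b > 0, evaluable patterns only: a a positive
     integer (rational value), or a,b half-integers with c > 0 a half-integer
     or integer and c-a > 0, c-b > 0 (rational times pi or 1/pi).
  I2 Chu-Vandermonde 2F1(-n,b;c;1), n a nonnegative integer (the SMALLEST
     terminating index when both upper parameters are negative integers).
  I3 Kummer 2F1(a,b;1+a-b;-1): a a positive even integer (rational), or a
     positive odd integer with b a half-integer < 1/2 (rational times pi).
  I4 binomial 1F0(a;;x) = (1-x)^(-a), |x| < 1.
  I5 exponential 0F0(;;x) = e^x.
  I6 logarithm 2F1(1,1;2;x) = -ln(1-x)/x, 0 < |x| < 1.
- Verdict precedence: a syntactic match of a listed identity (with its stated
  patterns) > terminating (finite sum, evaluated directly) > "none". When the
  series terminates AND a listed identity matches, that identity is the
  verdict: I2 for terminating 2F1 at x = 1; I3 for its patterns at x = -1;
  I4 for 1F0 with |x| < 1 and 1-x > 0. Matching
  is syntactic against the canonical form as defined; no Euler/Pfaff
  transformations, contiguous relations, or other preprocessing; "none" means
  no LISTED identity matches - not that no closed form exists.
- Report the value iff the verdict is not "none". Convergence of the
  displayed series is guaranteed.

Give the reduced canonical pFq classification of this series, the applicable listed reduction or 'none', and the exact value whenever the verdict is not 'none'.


Prefactor \frac{9}{8}, argument -1: 2F1 with upper {-\frac{11}{2}, 7} over lower {\frac{27}{2}}. Verdict: the Kummer evaluation I3 applies (x = -1; c = \frac{27}{2} equals 1+a-b for upper {-\frac{11}{2}, 7}: listed pattern). Exact value: \frac{8365982625}{2147483648} \cdot \pi.

The tell: with t_0 = \frac{9}{8}, the running product (C = 9/8) telescopes to a rising factorial.
Ratio: r(k) = -1 * (k-\frac{11}{2}) (k+7) / [(k+\frac{27}{2}) (k+1)] ; factor over Q: parameters, x = -1, and C = \frac{9}{8}.


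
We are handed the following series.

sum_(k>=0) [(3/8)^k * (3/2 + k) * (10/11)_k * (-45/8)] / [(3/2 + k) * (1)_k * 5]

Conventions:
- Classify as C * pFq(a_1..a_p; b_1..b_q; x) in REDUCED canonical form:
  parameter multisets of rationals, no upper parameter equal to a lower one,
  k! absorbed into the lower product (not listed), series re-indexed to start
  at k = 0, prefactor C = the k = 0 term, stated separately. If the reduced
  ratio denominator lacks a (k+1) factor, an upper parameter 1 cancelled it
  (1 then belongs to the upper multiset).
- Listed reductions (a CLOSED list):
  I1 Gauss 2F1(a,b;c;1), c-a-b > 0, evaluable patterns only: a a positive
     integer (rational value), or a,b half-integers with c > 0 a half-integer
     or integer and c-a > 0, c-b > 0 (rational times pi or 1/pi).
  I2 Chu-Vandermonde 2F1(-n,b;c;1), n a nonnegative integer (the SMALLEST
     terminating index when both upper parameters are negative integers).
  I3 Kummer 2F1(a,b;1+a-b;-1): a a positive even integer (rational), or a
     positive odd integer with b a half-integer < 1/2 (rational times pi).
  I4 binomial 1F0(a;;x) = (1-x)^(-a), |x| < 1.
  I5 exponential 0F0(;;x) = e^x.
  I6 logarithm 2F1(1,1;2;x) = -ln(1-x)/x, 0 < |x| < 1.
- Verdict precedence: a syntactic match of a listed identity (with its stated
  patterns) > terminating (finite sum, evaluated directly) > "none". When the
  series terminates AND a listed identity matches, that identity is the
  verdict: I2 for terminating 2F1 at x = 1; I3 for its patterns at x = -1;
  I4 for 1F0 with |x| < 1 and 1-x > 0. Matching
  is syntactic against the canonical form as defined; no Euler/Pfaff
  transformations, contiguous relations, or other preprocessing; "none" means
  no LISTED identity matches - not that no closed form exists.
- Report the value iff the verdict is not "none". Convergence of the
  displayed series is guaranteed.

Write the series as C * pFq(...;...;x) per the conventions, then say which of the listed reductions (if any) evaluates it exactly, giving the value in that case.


Classification (C = -9/8): 1F0 with upper {10/11}, lower {-}, argument x = 3/8. Verdict at x = 3/8: binomial (I4) matches (the 1F0 binomial series: exponent -10/11, x = 3/8). Hence: (-9/8) * (5/8)^(-10/11).

Key step: from the first term -9/8: (1)_k (C = -9/8) is k! itself.
Adjacent-term ratio: r(k) = (3/8) * (k+10/11) / [(k+1)] - rational in k, leading ratio (3/8); with t_0 = -9/8, classification follows.


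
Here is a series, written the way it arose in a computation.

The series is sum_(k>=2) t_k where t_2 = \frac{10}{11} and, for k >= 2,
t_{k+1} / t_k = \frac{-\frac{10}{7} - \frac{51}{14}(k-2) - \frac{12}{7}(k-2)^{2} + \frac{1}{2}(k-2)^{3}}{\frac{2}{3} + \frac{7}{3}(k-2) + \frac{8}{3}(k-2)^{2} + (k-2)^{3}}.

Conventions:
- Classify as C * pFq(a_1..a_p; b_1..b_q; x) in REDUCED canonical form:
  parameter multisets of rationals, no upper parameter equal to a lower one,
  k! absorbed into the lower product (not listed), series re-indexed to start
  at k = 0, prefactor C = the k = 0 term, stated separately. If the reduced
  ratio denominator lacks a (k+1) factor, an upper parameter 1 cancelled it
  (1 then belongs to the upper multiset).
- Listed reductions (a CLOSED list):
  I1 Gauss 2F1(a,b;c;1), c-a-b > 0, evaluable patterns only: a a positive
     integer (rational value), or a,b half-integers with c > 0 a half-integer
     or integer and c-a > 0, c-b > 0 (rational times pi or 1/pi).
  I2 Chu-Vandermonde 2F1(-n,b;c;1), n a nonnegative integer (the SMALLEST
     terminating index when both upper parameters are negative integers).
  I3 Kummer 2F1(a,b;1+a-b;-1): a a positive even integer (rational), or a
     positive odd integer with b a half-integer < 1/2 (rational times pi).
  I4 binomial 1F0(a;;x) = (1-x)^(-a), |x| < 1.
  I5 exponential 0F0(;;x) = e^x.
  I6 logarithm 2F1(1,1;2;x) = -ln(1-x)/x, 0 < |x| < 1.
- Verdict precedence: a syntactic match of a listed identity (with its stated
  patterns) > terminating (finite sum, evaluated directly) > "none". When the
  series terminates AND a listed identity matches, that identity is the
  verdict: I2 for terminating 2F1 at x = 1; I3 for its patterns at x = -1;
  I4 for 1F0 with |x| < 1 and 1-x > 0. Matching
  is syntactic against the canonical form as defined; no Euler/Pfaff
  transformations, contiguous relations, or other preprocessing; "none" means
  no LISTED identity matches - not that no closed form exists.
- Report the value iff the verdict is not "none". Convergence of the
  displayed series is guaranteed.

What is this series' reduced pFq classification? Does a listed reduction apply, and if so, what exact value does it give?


First insight: t_0 = \frac{10}{11} here, and the parameter 1 appears in both the upper and lower lists and cancels.
Ratio: r(k) = \frac{1}{2} * (k-5) (k+\frac{4}{7}) / [(k+\frac{2}{3}) (k+1)] - rational in k, leading ratio \frac{1}{2}; with t_0 = \frac{10}{11}, classification follows.

x = \frac{1}{2} here; the reduced form reads 2F1, upper {-5, \frac{4}{7}}, lower {\frac{2}{3}}, C = \frac{10}{11}. Verdict: terminating at k = 5: the factor (-5)_k kills every later term; summing the 6 survivors is exact. Sum: \frac{2209825}{20706224}.


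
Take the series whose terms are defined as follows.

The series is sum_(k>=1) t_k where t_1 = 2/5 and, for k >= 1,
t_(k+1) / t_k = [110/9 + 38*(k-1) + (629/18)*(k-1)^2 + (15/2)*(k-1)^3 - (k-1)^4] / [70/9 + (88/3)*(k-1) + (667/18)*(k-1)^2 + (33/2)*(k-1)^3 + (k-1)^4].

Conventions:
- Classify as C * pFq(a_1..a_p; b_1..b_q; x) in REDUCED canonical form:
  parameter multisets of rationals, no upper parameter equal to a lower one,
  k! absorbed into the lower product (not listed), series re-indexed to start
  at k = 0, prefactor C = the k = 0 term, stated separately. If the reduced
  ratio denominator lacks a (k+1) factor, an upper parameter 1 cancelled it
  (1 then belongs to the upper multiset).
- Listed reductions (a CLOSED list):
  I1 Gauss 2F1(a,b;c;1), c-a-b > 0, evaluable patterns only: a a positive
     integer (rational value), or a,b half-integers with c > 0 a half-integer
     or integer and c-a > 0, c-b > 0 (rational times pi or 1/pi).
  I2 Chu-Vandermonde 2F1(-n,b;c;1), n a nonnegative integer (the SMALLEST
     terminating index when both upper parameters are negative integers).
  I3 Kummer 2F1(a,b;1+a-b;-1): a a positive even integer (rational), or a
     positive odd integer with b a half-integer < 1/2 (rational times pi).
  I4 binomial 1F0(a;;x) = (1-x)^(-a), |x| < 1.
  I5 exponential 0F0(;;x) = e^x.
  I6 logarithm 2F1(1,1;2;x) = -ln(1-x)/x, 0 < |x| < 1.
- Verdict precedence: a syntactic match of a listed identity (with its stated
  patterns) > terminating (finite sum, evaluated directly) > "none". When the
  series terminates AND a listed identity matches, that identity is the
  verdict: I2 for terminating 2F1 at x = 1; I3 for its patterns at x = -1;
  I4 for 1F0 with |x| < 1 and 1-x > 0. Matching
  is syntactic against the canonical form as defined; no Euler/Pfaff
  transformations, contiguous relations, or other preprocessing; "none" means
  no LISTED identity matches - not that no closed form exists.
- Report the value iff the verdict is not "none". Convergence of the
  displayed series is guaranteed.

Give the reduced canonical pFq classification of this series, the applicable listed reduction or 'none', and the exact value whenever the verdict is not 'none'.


Key observation: from the first term 2/5: the parameter 5/6 appears in both the upper and lower lists and cancels (alongside the other common factor).
Term ratio: r(k) = (-1) * (k-11) (k+2) / [(k+14) (k+1)] - rational; roots negated = parameters, x = (-1), C = 2/5.

With C = 2/5: the canonical form is 2F1(-11, 2; 14; -1). Verdict: Kummer's theorem (I3) matches (x = -1; c = 14 equals 1+a-b for upper {-11, 2}: listed pattern). Value: 13/5.


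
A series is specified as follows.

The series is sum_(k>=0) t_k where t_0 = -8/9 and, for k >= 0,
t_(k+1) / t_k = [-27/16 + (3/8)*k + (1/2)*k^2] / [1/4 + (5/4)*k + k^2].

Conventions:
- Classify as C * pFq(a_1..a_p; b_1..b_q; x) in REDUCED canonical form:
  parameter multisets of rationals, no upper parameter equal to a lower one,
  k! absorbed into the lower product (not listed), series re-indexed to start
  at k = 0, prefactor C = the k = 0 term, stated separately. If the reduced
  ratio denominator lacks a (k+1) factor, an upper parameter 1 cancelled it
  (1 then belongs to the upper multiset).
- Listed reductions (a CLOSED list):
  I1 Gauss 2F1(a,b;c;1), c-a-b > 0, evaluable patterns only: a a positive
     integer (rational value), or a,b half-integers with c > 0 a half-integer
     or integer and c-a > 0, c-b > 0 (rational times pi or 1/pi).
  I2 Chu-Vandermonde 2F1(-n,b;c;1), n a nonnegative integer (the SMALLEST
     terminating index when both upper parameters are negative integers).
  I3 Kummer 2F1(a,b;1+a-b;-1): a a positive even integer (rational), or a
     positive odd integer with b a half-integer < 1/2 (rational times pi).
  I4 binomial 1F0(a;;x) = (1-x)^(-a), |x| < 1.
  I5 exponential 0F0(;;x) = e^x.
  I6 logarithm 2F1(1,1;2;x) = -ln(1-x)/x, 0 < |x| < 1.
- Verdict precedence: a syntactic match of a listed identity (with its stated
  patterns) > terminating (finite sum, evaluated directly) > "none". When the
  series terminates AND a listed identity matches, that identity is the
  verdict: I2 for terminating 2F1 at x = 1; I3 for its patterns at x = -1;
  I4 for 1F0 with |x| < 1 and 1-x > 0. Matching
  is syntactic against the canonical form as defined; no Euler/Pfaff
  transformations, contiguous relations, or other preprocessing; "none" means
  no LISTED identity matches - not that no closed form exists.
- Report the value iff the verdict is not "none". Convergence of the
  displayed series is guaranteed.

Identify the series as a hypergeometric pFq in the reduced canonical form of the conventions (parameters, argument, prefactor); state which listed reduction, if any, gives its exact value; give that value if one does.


First insight: from the first term -8/9: factor the ratio over Q (prefactor -8/9): negated roots = parameters.
Consecutive-term ratio: r(k) = (1/2) * (k-3/2) (k+9/4) / [(k+1/4) (k+1)] ; factor over Q: parameters, x = (1/2), and C = -8/9.

x = 1/2 here; the reduced form reads 2F1, upper {-3/2, 9/4}, lower {1/4}, C = -8/9. Verdict: none - at argument 1/2 the multisets {-3/2, 9/4} ; {1/4} match no listed identity.


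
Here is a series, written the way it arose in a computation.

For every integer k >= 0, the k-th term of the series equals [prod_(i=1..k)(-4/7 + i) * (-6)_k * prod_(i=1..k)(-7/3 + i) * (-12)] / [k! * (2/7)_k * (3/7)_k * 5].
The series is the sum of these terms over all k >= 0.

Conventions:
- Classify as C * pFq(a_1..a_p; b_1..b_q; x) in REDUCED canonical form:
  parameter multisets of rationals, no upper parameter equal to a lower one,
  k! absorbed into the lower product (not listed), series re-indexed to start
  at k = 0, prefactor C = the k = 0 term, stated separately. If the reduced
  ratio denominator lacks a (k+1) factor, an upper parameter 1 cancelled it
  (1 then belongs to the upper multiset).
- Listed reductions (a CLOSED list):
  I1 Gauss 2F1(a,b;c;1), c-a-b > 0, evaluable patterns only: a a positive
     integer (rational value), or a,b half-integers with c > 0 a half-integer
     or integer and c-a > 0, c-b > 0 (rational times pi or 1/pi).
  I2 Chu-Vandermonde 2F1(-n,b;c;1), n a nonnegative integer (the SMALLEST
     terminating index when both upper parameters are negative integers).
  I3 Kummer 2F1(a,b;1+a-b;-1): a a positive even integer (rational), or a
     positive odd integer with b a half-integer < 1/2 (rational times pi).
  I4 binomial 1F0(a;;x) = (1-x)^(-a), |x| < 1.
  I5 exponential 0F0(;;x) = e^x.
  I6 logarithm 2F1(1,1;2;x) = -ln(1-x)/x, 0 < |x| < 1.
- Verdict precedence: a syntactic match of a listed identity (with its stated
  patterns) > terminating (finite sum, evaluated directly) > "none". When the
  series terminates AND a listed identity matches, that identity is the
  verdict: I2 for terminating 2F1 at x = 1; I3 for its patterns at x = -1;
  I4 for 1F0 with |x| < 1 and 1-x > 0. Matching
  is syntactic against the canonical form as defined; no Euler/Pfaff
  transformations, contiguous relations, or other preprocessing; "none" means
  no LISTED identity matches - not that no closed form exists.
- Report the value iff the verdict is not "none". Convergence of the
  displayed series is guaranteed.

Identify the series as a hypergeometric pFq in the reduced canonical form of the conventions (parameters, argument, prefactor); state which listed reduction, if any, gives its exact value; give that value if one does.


Reduced: x = 1, 2F1, upper = {-6, -4/3}, lower = {2/7}, C = -12/5. Verdict: this is the Chu-Vandermonde identity I2 (terminating 2F1 at x = 1 with n = 6, b = -4/3, c = 2/7). Sum: -2826400841/27917055.

Structural cue: with t_0 = -12/5, the running product (C = -12/5, x = 1) telescopes to a rising factorial.
Step ratio: r(k) = 1 * (k-6) (k-4/3) / [(k+2/7) (k+1)] - rational; roots negated = parameters, x = 1, C = -12/5.


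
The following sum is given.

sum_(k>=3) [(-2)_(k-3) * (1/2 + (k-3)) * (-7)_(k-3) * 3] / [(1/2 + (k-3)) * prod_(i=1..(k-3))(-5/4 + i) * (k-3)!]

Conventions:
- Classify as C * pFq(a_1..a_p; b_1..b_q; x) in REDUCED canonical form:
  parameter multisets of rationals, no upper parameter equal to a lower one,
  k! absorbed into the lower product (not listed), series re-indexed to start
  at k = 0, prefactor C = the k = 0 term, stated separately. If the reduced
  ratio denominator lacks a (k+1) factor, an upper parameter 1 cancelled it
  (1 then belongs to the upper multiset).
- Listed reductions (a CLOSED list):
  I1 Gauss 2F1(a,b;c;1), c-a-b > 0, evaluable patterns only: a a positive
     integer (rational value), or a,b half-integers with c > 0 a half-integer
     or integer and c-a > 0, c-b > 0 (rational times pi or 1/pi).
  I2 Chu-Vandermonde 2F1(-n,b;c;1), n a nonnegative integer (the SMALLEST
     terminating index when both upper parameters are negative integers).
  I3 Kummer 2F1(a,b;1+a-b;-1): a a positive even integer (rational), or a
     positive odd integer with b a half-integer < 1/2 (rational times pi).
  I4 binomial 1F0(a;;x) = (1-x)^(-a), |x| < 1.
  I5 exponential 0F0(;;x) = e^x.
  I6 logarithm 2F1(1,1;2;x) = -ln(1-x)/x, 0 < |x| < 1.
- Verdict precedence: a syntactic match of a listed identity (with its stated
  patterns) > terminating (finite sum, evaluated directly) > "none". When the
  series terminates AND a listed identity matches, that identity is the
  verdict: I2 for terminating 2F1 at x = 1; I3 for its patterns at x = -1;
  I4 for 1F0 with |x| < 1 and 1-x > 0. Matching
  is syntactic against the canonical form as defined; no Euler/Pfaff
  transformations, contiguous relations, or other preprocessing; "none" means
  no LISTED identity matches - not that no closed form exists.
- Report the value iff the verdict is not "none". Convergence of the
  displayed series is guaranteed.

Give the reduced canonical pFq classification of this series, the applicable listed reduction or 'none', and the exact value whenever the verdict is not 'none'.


The series (x = 1) is 2F1: upper {-7, -2}, lower {-1/4}, prefactor 3. Verdict: the Chu-Vandermonde identity I2 applies (terminating 2F1 at x = 1 with n = 2, b = -7, c = -1/4). Exact value: -837.

Structural cue: t_0 = 3 here, and the lower running product (C = 3, x = 1) is a rising factorial.
Ratio: r(k) = 1 * (k-7) (k-2) / [(k-1/4) (k+1)] ; factor over Q: parameters, x = 1, and C = 3.


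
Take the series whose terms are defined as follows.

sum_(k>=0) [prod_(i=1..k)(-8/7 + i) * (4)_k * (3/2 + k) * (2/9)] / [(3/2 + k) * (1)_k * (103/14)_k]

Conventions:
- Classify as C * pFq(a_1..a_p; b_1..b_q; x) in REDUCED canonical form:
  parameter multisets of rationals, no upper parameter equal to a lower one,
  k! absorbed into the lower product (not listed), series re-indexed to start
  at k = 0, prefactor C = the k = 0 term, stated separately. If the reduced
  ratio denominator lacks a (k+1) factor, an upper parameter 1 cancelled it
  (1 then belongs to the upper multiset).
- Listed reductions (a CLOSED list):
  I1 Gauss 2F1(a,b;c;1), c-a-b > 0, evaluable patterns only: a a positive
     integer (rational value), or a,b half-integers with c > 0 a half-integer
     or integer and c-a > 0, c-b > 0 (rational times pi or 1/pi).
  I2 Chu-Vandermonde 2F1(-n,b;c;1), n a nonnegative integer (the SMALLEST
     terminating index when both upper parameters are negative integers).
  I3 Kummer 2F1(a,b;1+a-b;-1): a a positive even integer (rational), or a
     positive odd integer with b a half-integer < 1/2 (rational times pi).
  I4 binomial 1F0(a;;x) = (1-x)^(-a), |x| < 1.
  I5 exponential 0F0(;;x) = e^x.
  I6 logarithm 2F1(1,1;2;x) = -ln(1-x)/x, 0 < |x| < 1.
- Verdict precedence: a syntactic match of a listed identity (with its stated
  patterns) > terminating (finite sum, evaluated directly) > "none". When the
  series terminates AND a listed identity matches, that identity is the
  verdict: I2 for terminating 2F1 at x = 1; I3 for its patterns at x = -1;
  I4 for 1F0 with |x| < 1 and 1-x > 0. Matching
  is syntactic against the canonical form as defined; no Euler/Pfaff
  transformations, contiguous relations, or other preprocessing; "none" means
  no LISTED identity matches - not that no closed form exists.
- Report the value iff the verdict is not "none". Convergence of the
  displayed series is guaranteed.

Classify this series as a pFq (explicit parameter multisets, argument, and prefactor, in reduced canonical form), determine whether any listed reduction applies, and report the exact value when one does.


At argument 1: a 2F1 with upper {-1/7, 4}, lower {103/14}, scaled by C = 2/9. Verdict: Gauss (I1, integer-parameter pattern) matches (x = 1: the Gamma ratio telescopes since c-a-b = 7/2 > 0 and a = 4 in Z>0). Its exact value is 12758150/64891827.

Key step: t_0 = 2/9 here, and the running product (C = 2/9, x = 1) telescopes to a rising factorial.
Term ratio: r(k) = 1 * (k-1/7) (k+4) / [(k+103/14) (k+1)] - rational in k, leading ratio 1; with t_0 = 2/9, classification follows.


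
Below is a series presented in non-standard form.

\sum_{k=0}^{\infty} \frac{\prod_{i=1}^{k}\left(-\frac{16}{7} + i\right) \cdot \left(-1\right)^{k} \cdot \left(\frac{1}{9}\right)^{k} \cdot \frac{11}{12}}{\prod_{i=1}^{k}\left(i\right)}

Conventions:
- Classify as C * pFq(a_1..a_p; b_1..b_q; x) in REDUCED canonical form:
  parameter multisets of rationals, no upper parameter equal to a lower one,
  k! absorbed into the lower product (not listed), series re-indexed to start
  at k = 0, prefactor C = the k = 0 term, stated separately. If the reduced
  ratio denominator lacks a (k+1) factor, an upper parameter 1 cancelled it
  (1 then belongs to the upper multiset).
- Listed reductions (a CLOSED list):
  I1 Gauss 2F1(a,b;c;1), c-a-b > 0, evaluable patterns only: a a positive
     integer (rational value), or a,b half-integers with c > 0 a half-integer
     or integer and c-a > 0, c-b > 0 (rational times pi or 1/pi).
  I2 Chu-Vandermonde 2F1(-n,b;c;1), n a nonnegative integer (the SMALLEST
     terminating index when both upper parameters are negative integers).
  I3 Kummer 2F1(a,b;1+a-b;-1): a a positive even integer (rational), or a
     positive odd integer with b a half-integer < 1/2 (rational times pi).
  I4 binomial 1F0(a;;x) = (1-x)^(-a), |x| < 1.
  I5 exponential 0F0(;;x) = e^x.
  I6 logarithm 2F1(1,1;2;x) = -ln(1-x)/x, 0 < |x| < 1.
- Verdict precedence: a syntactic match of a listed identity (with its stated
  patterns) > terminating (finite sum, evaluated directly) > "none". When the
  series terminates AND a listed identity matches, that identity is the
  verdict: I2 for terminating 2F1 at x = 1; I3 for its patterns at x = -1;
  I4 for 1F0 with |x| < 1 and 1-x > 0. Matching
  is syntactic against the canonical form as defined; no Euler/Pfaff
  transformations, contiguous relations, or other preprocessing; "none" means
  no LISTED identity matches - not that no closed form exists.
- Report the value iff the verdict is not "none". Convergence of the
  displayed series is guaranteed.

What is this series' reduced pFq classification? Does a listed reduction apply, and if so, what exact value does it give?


Canonical form: C = \frac{11}{12} times 1F0 with upper {-\frac{9}{7}}, lower {-}, x = -\frac{1}{9}. Verdict at x = -\frac{1}{9}: the I4 binomial reduction matches (the 1F0 binomial series: exponent 9/7, x = -\frac{1}{9}). Exact value: \frac{11}{12} \cdot \left(\frac{10}{9}\right)^{\frac{9}{7}}.

Key step: with t_0 = \frac{11}{12}, the running product (prefactor 11/12) telescopes to a rising factorial.
Term ratio: r(k) = -\frac{1}{9} * (k-\frac{9}{7}) / [(k+1)] - rational in k. x = -\frac{1}{9}; t_0 = \frac{11}{12}; negate the roots.


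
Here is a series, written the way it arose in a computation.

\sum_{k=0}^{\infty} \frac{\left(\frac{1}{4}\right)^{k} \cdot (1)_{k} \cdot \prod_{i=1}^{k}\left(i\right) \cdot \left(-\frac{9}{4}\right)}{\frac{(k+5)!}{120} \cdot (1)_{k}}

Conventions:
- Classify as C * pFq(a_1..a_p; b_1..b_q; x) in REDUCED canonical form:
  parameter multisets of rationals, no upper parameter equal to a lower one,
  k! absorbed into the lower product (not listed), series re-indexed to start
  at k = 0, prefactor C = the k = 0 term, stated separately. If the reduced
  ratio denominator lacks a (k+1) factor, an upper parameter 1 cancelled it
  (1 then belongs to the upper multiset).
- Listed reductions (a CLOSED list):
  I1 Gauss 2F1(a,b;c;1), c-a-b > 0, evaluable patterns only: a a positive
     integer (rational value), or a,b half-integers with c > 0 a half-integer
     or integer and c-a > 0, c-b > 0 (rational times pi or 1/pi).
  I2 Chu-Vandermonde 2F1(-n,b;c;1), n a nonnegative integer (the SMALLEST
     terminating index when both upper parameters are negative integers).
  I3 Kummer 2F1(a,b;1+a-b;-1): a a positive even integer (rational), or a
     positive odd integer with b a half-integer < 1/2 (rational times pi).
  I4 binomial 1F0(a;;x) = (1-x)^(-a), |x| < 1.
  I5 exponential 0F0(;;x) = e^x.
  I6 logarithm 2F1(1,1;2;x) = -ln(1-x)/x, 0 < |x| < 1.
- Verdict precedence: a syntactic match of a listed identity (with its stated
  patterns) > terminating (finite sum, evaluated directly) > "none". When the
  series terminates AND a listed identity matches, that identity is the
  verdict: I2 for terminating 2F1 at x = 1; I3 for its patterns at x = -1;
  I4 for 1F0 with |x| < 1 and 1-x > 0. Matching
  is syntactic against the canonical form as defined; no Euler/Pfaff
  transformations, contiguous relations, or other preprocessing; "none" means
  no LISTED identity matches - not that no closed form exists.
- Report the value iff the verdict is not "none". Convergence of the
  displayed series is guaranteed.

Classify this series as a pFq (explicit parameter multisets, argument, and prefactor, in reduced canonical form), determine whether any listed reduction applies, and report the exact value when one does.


Prefactor -\frac{9}{4}, argument \frac{1}{4}: 2F1 with upper {1, 1} over lower {6}. Verdict: none here - no I1-I6 shape fits x = \frac{1}{4} with lower {6}.

First insight: from the first term -\frac{9}{4}: (1)_k (C = -9/4, x = 1/4) is k! itself.
Step ratio: r(k) = \frac{1}{4} * (k+1) (k+1) / [(k+6) (k+1)] - rational in k. x = \frac{1}{4}; t_0 = -\frac{9}{4}; negate the roots.


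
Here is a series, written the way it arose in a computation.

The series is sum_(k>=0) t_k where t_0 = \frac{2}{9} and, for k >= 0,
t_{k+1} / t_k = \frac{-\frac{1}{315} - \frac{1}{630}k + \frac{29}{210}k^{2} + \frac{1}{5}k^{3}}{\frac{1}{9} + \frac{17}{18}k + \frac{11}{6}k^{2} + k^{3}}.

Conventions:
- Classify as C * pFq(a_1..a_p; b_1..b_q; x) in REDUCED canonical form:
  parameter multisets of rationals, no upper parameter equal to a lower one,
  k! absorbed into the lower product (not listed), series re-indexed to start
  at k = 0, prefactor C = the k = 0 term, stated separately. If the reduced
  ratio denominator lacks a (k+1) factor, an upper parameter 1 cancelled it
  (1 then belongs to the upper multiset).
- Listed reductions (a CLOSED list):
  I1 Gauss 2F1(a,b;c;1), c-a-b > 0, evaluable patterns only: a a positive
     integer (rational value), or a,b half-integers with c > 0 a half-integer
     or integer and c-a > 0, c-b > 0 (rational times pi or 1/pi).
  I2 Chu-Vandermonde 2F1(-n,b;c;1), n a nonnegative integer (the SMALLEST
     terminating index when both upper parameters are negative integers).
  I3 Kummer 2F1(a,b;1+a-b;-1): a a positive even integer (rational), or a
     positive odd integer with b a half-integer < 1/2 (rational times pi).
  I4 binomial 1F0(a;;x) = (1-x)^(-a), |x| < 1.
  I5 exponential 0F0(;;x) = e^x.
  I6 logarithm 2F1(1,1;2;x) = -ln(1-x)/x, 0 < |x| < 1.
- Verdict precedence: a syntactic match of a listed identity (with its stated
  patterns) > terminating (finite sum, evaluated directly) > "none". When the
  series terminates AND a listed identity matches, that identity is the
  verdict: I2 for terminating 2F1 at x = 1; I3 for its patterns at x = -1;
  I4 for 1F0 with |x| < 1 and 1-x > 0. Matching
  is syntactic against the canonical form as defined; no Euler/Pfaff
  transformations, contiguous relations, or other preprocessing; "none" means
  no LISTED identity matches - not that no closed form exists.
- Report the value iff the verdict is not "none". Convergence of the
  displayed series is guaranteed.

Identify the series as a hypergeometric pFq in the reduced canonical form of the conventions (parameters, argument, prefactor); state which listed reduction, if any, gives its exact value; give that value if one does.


Reduced: x = \frac{1}{5}, 1F0, upper = {-\frac{1}{7}}, lower = {-}, C = \frac{2}{9}. Verdict: binomial (I4) applies (the 1F0 binomial series: exponent 1/7, x = \frac{1}{5}). Sum: \frac{2}{9} \cdot \left(\frac{4}{5}\right)^{\frac{1}{7}}.

Key step: t_0 being \frac{2}{9}, the ratio is unreduced: k + 2/3 divides both sides (C = 2/9).
Term ratio: r(k) = \frac{1}{5} * (k-\frac{1}{7}) / [(k+1)] ; factor over Q: parameters, x = \frac{1}{5}, and C = \frac{2}{9}.


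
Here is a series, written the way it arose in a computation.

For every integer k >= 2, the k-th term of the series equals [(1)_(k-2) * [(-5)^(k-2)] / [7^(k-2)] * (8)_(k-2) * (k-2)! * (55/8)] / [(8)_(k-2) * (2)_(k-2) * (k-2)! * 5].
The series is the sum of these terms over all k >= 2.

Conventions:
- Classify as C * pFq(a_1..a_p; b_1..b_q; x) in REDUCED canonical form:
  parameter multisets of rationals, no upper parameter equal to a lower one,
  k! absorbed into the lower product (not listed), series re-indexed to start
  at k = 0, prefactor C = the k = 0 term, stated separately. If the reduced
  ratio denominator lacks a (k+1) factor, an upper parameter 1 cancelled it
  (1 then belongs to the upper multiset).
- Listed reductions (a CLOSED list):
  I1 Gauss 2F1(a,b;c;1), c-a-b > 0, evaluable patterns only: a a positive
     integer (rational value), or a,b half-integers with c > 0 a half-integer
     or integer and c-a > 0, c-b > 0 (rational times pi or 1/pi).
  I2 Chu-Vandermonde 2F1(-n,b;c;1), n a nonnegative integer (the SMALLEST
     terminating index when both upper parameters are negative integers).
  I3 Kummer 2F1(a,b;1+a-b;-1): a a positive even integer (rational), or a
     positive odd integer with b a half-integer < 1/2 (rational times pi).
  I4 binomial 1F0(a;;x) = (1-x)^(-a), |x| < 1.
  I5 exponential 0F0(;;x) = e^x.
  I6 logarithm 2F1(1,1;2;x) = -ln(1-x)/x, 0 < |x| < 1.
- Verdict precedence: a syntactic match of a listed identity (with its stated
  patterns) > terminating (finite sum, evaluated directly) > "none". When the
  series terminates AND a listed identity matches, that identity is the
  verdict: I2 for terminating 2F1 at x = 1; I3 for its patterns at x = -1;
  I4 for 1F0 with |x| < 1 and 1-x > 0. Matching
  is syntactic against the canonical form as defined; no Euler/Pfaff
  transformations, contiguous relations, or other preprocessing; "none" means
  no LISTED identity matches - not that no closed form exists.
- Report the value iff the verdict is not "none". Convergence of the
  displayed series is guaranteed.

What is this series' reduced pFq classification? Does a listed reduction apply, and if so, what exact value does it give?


Canonical form: C = 11/8 times 2F1 with upper {1, 1}, lower {2}, x = -5/7. Verdict (x = -5/7): the logarithmic series (I6) applies (the logarithm: parameters (1,1;2), x = -5/7). Exact value: (77/40) * ln(12/7).

Key observation: t_0 = 11/8 here, and the two geometric factors (prefactor 11/8) combine into one argument.
Adjacent-term ratio: r(k) = (-5/7) * (k+1) (k+1) / [(k+2) (k+1)] - rational; roots negated = parameters, x = (-5/7), C = 11/8.
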